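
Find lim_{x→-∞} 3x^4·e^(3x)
This is a 0·∞ indeterminate form at x → -∞.
Rewrite the product as 3x^4 / e^(-3x) (an ∞/∞ form) and apply L'Hôpital, or use the standard hierarchy e^(3|x|) ≫ |x^4| as x → -∞.
The indeterminate product → 0, so the limit = 0.

Final answer: 0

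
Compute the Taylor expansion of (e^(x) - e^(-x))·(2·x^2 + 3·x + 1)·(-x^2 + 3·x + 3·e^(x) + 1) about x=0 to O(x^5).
34·x^4 + 163·x^3/3 + 36·x^2 + 8·x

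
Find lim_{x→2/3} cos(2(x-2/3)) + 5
Direct substitution at x = 2/3 gives 6.

Final answer: 6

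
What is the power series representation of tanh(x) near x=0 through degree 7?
-17·x^7/315 + 2·x^5/15 - x^3/3 + x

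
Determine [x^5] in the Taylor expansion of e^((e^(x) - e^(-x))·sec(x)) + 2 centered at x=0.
Expand to order 5: e^((e^(x) - e^(-x))·sec(x)) + 2 = 53·x^5/15 + 10·x^4/3 + 8·x^3/3 + 2·x^2 + 2·x + 3 + O(x^6).
The coefficient of x^5 is 53/15.

Final answer: 53/15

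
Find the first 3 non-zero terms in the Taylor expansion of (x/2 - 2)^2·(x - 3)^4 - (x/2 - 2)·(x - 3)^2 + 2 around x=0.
1829·x^2/4 - 1221·x/2 + 344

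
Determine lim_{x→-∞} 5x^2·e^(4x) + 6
The product is a 0·∞ indeterminate form at x → -∞.
Rewrite the product as 5x^2 / e^(-4x) (an ∞/∞ form) and apply L'Hôpital, or use the standard hierarchy e^(4|x|) ≫ |x^2| as x → -∞.
The indeterminate product → 0, so the limit = 6.

Final answer: 6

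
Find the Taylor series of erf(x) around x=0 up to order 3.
-2·x^3/(3·√(π)) + 2·x/√(π)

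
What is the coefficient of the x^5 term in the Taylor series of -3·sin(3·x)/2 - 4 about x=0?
Expand to order 5: -3·sin(3·x)/2 - 4 = -243·x^5/80 + 27·x^3/4 - 9·x/2 - 4 + O(x^6).
The coefficient of x^5 is -243/80.

Final answer: -243/80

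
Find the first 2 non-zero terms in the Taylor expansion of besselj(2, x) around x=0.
-x^4/96 + x^2/8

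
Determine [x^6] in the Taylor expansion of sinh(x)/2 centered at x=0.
Expand to order 6: sinh(x)/2 = x^5/240 + x^3/12 + x/2 + O(x^7).
The coefficient of x^6 is 0.

Final answer: 0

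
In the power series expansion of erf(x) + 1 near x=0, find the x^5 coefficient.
Expand to order 5: erf(x) + 1 = x^5/(5·√(π)) - 2·x^3/(3·√(π)) + 2·x/√(π) + 1 + O(x^6).
The coefficient of x^5 is 1/(5·√(π)).

Final answer: 1/(5·√(π))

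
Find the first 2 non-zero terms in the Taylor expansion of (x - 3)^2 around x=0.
9 - 6·x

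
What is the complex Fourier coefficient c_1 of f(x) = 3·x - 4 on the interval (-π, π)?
Compute the real Fourier coefficients first: a_1 = 0, b_1 = 6.
Then c_1 = (a_1 − i·b_1)/2 = -3·i.

Final answer: -3·i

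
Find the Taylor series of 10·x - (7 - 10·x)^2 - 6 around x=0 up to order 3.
-100·x^2 + 150·x - 55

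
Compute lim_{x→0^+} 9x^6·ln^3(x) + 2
The product is a 0·∞ indeterminate form at x → 0⁺.
Rewrite the product as 9·ln^3(x) / x^(-6) and apply L'Hôpital, or use the standard hierarchy x^(-6) ≫ |ln x|^3 as x → 0⁺.
The indeterminate product → 0, so the limit = 2.

Final answer: 2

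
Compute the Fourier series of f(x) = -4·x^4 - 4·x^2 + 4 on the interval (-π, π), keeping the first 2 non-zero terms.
(-176 + 32·π^2)·cos(x) - 4·π^4/5 - 4·π^2/3 + 4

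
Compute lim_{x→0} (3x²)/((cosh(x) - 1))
Both numerator and denominator → 0 as x → 0; this is a 0/0 indeterminate form.
Expand each to leading order near x = 0: numerator ~ 3·x^2, denominator ~ x^2/2.
The limit of the ratio is 6.

Final answer: 6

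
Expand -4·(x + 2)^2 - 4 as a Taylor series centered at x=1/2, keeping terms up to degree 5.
-29 - 20·(x - 1/2) - 4·(x - 1/2)^2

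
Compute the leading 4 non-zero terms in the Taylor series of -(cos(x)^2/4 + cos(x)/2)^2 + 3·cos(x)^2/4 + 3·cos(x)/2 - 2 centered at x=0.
83·x^6/960 - 3·x^4/32 - 3·x^2/4 - 5/16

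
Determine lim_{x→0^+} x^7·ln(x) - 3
The product is a 0·∞ indeterminate form at x → 0⁺.
Rewrite the product as ln(x) / x^(-7) and apply L'Hôpital, or use the standard hierarchy x^(-7) ≫ |ln x| as x → 0⁺.
The indeterminate product → 0, so the limit = -3.

Final answer: -3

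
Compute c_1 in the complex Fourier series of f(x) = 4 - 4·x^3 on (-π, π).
Compute the real Fourier coefficients first: a_1 = 0, b_1 = 48 - 8·π^2.
Then c_1 = (a_1 − i·b_1)/2 = -24·i + 4·i·π^2.

Final answer: -24·i + 4·i·π^2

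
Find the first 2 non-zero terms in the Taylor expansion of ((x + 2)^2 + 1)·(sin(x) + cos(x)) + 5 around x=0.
9·x + 10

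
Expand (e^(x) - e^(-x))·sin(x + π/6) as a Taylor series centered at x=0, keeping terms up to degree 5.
-x^5/30 - x^3/3 + √(3)·x^2 + x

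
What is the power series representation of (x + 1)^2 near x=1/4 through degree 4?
25/16 + 5·(x - 1/4)/2 + (x - 1/4)^2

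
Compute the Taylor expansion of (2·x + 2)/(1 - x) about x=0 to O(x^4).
4·x^3 + 4·x^2 + 4·x + 2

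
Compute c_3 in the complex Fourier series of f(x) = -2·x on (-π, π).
Compute the real Fourier coefficients first: a_3 = 0, b_3 = -4/3.
Then c_3 = (a_3 − i·b_3)/2 = 2·i/3.

Final answer: 2·i/3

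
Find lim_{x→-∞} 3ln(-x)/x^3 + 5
The quotient is an ∞/∞ indeterminate form as x → -∞.
Compare growth rates of the dominant terms (exponentials ≫ polynomials ≫ logarithms), or apply L'Hôpital's rule; the quotient → 0.
Adding the constant: 0 + 5 = 5. Limit = 5.

Final answer: 5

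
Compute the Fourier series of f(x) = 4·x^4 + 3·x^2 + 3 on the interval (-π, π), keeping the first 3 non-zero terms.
(180 - 32·π^2)·cos(x) + (-9 + 8·π^2)·cos(2·x) + 3 + π^2 + 4·π^4/5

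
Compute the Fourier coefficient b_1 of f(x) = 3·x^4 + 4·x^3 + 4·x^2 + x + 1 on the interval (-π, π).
b_1 = (1/π) ∫_{-π}^{π} f(x)·sin(1x) dx.
Evaluate the integral (use parity and integration by parts as needed): b_1 = -46 + 8·π^2.

Final answer: -46 + 8·π^2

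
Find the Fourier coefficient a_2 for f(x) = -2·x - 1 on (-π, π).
a_2 = (1/π) ∫_{-π}^{π} f(x)·cos(2x) dx.
Evaluate the integral (use parity and integration by parts as needed): a_2 = 0.

Final answer: 0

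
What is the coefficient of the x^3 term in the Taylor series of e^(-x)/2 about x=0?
Expand to order 3: e^(-x)/2 = -x^3/12 + x^2/4 - x/2 + 1/2 + O(x^4).
The coefficient of x^3 is -1/12.

Final answer: -1/12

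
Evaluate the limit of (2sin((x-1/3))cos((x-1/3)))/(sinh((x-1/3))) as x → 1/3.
Both numerator and denominator → 0 as x → 1/3; this is a 0/0 indeterminate form.
Expand each to leading order near x = 1/3: numerator ~ 2·(x - 1/3), denominator ~ (x - 1/3).
The limit of the ratio is 2.

Final answer: 2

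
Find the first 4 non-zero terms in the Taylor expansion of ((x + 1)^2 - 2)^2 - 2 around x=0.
4·x^3 + 2·x^2 - 4·x - 1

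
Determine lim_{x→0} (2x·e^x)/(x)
Both numerator and denominator → 0 as x → 0; this is a 0/0 indeterminate form.
Expand each to leading order near x = 0: numerator ~ 2·x, denominator ~ x.
The limit of the ratio is 2.

Final answer: 2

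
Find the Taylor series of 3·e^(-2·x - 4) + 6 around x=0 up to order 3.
-4·x^3·e^(-4) + 6·x^2·e^(-4) - 6·x·e^(-4) + 3·e^(-4) + 6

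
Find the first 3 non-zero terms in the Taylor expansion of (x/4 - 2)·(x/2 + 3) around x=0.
x^2/8 - x/4 - 6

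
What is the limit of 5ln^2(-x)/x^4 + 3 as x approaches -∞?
The quotient is an ∞/∞ indeterminate form as x → -∞.
Compare growth rates of the dominant terms (exponentials ≫ polynomials ≫ logarithms), or apply L'Hôpital's rule; the quotient → 0.
Adding the constant: 0 + 3 = 3. Limit = 3.

Final answer: 3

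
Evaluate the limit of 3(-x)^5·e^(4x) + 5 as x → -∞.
The product is a 0·∞ indeterminate form at x → -∞.
Rewrite the product as 3(-x)^5 / e^(-4x) (an ∞/∞ form) and apply L'Hôpital, or use the standard hierarchy e^(4|x|) ≫ |(-x)^5| as x → -∞.
The indeterminate product → 0, so the limit = 5.

Final answer: 5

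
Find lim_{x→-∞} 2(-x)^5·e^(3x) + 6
The product is a 0·∞ indeterminate form at x → -∞.
Rewrite the product as 2(-x)^5 / e^(-3x) (an ∞/∞ form) and apply L'Hôpital, or use the standard hierarchy e^(3|x|) ≫ |(-x)^5| as x → -∞.
The indeterminate product → 0, so the limit = 6.

Final answer: 6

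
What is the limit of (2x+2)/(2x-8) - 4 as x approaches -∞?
Evaluate the dominant behaviour as x → -∞; each term tends to a finite value or vanishes.
Limit = -3.

Final answer: -3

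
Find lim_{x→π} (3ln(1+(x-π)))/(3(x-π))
Both numerator and denominator → 0 as x → π; this is a 0/0 indeterminate form.
Expand each to leading order near x = π: numerator ~ 3·(x - π), denominator ~ 3·(x - π).
The limit of the ratio is 1.

Final answer: 1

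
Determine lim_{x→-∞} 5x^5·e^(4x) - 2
The product is a 0·∞ indeterminate form at x → -∞.
Rewrite the product as 5x^5 / e^(-4x) (an ∞/∞ form) and apply L'Hôpital, or use the standard hierarchy e^(4|x|) ≫ |x^5| as x → -∞.
The indeterminate product → 0, so the limit = -2.

Final answer: -2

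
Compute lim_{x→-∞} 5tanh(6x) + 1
Evaluate the dominant behaviour as x → -∞; each term tends to a finite value or vanishes.
Limit = -4.

Final answer: -4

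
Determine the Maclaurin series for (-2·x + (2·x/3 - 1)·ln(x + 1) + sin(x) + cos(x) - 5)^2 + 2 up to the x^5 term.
-3·x^5/10 - x^4/3 + 4·x^3 - 4·x^2/3 + 16·x + 18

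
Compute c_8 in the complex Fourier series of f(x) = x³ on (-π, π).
Compute the real Fourier coefficients first: a_8 = 0, b_8 = 3/128 - π^2/4.
Then c_8 = (a_8 − i·b_8)/2 = -3·i/256 + i·π^2/8.

Final answer: -3·i/256 + i·π^2/8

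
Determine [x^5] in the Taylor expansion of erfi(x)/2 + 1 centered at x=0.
Expand to order 5: erfi(x)/2 + 1 = x^5/(10·√(π)) + x^3/(3·√(π)) + x/√(π) + 1 + O(x^6).
The coefficient of x^5 is 1/(10·√(π)).

Final answer: 1/(10·√(π))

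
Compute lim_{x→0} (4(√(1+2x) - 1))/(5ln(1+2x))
Both numerator and denominator → 0 as x → 0; this is a 0/0 indeterminate form.
Expand each to leading order near x = 0: numerator ~ 4·x, denominator ~ 10·x.
The limit of the ratio is 2/5.

Final answer: 2/5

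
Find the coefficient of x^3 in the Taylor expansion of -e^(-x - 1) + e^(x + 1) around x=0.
Expand to order 3: -e^(-x - 1) + e^(x + 1) = x^3·(e^(-1)/6 + e/6) + x^2·(-e^(-1)/2 + e/2) + x·(e^(-1) + e) - e^(-1) + e + O(x^4).
The coefficient of x^3 is e^(-1)/6 + e/6.

Final answer: e^(-1)/6 + e/6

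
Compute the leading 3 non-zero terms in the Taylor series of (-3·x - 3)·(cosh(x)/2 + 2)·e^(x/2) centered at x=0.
-87·x^2/16 - 45·x/4 - 15/2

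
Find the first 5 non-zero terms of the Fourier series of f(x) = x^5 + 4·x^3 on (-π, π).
(-32·π^2 + 192 + 2·π^4)·sin(x) + (-π^4 - 3/2 + π^2)·sin(2·x) + (-64/81 + 32·π^2/27 + 2·π^4/3)·sin(3·x) + (-π^4/2 - 11·π^2/8 + 33/64)·sin(4·x) + (-192/625 + 32·π^2/25 + 2·π^4/5)·sin(5·x)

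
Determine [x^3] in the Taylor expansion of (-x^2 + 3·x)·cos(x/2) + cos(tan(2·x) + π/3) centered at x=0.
Expand to order 3: (-x^2 + 3·x)·cos(x/2) + cos(tan(2·x) + π/3) = x^3·(-2·√(3)/3 - 3/8) - 2·x^2 + x·(3 - √(3)) + 1/2 + O(x^4).
The coefficient of x^3 is -2·√(3)/3 - 3/8.

Final answer: -2·√(3)/3 - 3/8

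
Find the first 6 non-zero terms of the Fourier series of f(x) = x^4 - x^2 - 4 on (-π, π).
(52 - 8·π^2)·cos(x) + (-4 + 2·π^2)·cos(2·x) + (28/27 - 8·π^2/9)·cos(3·x) + (-7/16 + π^2/2)·cos(4·x) + (148/625 - 8·π^2/25)·cos(5·x) - 4 - π^2/3 + π^4/5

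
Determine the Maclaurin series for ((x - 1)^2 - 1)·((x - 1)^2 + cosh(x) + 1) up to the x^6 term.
x^6/24 - x^5/12 + 3·x^4/2 - 5·x^3 + 7·x^2 - 6·x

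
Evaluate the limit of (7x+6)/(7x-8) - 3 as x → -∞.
Evaluate the dominant behaviour as x → -∞; each term tends to a finite value or vanishes.
Limit = -2.

Final answer: -2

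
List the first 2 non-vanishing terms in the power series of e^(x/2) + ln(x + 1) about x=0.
3·x/2 + 1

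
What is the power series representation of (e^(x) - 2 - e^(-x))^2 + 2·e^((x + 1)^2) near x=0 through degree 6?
x^6·(8/45 + 173·e/45) + x^5·(-1/15 + 26·e/5) + x^4·(4/3 + 19·e/3) + x^3·(-4/3 + 20·e/3) + x^2·(4 + 6·e) + x·(-8 + 4·e) + 4 + 2·e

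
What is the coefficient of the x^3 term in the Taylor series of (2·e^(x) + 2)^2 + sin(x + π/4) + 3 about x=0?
Expand to order 3: (2·e^(x) + 2)^2 + sin(x + π/4) + 3 = x^3·(20/3 - √(2)/12) + x^2·(12 - √(2)/4) + x·(√(2)/2 + 16) + √(2)/2 + 19 + O(x^4).
The coefficient of x^3 is 20/3 - √(2)/12.

Final answer: 20/3 - √(2)/12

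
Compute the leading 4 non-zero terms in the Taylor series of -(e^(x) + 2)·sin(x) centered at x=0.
x^6/90 + x^5/60 - x^2 - 3·x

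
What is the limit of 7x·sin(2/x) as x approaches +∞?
As x → +∞: let u = 2/x → 0⁺; then 7·x·sin(2/x) = 7·2·sin(u)/u → 7·2·1 = 14.
Limit = 14.

Final answer: 14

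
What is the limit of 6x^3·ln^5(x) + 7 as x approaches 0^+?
The product is a 0·∞ indeterminate form at x → 0⁺.
Rewrite the product as 6·ln^5(x) / x^(-3) and apply L'Hôpital, or use the standard hierarchy x^(-3) ≫ |ln x|^5 as x → 0⁺.
The indeterminate product → 0, so the limit = 7.

Final answer: 7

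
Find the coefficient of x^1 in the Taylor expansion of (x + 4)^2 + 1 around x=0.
Expand to order 1: (x + 4)^2 + 1 = 8·x + 17 + O(x^2).
The coefficient of x^1 is 8.

Final answer: 8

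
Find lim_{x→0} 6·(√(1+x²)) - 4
Direct substitution at x = 0 gives 2.

Final answer: 2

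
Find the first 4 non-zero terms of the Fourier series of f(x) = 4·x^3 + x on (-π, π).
(-46 + 8·π^2)·sin(x) + (5 - 4·π^2)·sin(2·x) + (-10/9 + 8·π^2/3)·sin(3·x) + (1/4 - 2·π^2)·sin(4·x)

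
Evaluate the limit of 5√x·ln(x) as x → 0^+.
This is a 0·∞ indeterminate form at x → 0⁺.
Rewrite the product as 5·ln(x) / x^(-1/2) and apply L'Hôpital, or use the standard hierarchy x^(-1/2) ≫ |ln x| as x → 0⁺.
The indeterminate product → 0, so the limit = 0.

Final answer: 0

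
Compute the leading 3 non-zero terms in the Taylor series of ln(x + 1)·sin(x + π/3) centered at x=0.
x^3·(-1/4 - √(3)/12) + x^2·(1/2 - √(3)/4) + √(3)·x/2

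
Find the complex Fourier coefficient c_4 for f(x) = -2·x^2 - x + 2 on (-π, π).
Compute the real Fourier coefficients first: a_4 = -1/2, b_4 = 1/2.
Then c_4 = (a_4 − i·b_4)/2 = -1/4 - i/4.

Final answer: -1/4 - i/4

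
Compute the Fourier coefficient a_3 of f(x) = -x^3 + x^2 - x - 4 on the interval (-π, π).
a_3 = (1/π) ∫_{-π}^{π} f(x)·cos(3x) dx.
Evaluate the integral (use parity and integration by parts as needed): a_3 = -4/9.

Final answer: -4/9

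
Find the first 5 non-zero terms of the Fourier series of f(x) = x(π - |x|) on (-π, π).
8·sin(x)/π + 8·sin(3·x)/(27·π) + 8·sin(5·x)/(125·π) + 8·sin(7·x)/(343·π) + 8·sin(9·x)/(729·π)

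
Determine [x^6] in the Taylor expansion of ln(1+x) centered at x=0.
Expand to order 6: ln(1+x) = -x^6/6 + x^5/5 - x^4/4 + x^3/3 - x^2/2 + x + O(x^7).
The coefficient of x^6 is -1/6.

Final answer: -1/6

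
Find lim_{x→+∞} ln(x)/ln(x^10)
This is an ∞/∞ indeterminate form as x → +∞.
Write ln(x^10) = 10·ln(x), reducing the quotient to 1/10.
Limit = 1/10.

Final answer: 1/10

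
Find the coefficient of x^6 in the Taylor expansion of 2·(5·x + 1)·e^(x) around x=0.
Expand to order 6: 2·(5·x + 1)·e^(x) = 31·x^6/360 + 13·x^5/30 + 7·x^4/4 + 16·x^3/3 + 11·x^2 + 12·x + 2 + O(x^7).
The coefficient of x^6 is 31/360.

Final answer: 31/360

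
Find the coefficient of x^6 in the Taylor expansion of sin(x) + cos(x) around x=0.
Expand to order 6: sin(x) + cos(x) = -x^6/720 + x^5/120 + x^4/24 - x^3/6 - x^2/2 + x + 1 + O(x^7).
The coefficient of x^6 is -1/720.

Final answer: -1/720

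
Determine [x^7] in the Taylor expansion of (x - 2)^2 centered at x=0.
Expand to order 7: (x - 2)^2 = x^2 - 4·x + 4 + O(x^8).
The coefficient of x^7 is 0.

Final answer: 0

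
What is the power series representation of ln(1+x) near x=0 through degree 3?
x^3/3 - x^2/2 + x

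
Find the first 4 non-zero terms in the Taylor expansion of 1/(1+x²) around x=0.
-x^6 + x^4 - x^2 + 1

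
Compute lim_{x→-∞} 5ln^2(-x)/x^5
This is an ∞/∞ indeterminate form as x → -∞.
Compare growth rates of the dominant terms (exponentials ≫ polynomials ≫ logarithms), or apply L'Hôpital's rule; the quotient → 0.
Limit = 0.

Final answer: 0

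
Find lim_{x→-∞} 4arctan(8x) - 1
Evaluate the dominant behaviour as x → -∞; each term tends to a finite value or vanishes.
Limit = -2·π - 1.

Final answer: -2·π - 1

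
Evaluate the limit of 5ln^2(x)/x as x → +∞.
This is an ∞/∞ indeterminate form as x → +∞.
The polynomial denominator x dominates the logarithmic numerator (any positive power of x ≫ ln^2(x) as x → ∞), so the quotient → 0.
Limit = 0.

Final answer: 0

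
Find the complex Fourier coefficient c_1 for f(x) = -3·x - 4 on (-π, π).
Compute the real Fourier coefficients first: a_1 = 0, b_1 = -6.
Then c_1 = (a_1 − i·b_1)/2 = 3·i.

Final answer: 3·i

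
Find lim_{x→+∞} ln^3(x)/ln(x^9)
This is an ∞/∞ indeterminate form as x → +∞.
Write ln(x^9) = 9·ln(x), reducing the quotient to ln^2(x)/9 → ∞.
Limit = ∞.

Final answer: ∞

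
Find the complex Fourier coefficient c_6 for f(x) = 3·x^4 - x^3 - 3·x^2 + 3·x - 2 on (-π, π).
Compute the real Fourier coefficients first: a_6 = -4/9 + 2·π^2/3, b_6 = -19/18 + π^2/3.
Then c_6 = (a_6 − i·b_6)/2 = -2/9 + π^2/3 - i·π^2/6 + 19·i/36.

Final answer: -2/9 + π^2/3 - i·π^2/6 + 19·i/36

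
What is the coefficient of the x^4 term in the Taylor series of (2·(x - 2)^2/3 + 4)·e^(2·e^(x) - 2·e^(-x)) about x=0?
Expand to order 4: (2·(x - 2)^2/3 + 4)·e^(2·e^(x) - 2·e^(-x)) = 64·x^4 + 512·x^3/9 + 130·x^2/3 + 24·x + 20/3 + O(x^5).
The coefficient of x^4 is 64.

Final answer: 64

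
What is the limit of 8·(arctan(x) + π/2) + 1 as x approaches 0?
Direct substitution at x = 0 gives 1 + 4·π.

Final answer: 1 + 4·π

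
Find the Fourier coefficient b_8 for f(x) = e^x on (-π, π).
b_8 = (1/π) ∫_{-π}^{π} f(x)·sin(8x) dx.
Evaluate the integral (use parity and integration by parts as needed): b_8 = (8 - 8·e^(2·π))·e^(-π)/(65·π).

Final answer: (8 - 8·e^(2·π))·e^(-π)/(65·π)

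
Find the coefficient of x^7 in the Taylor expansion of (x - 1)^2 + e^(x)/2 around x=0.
Expand to order 7: (x - 1)^2 + e^(x)/2 = x^7/10080 + x^6/1440 + x^5/240 + x^4/48 + x^3/12 + 5·x^2/4 - 3·x/2 + 3/2 + O(x^8).
The coefficient of x^7 is 1/10080.

Final answer: 1/10080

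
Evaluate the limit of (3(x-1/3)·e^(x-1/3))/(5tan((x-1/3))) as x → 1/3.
Both numerator and denominator → 0 as x → 1/3; this is a 0/0 indeterminate form.
Expand each to leading order near x = 1/3: numerator ~ 3·(x - 1/3), denominator ~ 5·(x - 1/3).
The limit of the ratio is 3/5.

Final answer: 3/5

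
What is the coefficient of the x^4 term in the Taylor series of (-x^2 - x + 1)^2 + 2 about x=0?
Expand to order 4: (-x^2 - x + 1)^2 + 2 = x^4 + 2·x^3 - x^2 - 2·x + 3 + O(x^5).
The coefficient of x^4 is 1.

Final answer: 1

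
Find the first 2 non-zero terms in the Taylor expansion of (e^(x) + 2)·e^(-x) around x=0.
3 - 2·x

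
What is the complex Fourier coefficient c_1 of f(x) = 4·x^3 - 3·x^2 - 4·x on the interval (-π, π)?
Compute the real Fourier coefficients first: a_1 = 12, b_1 = -56 + 8·π^2.
Then c_1 = (a_1 − i·b_1)/2 = 6 - 4·i·π^2 + 28·i.

Final answer: 6 - 4·i·π^2 + 28·i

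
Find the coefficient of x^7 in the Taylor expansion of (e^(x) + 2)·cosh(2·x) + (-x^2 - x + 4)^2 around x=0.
Expand to order 7: (e^(x) + 2)·cosh(2·x) + (-x^2 - x + 4)^2 = 1093·x^7/5040 + 493·x^6/720 + 121·x^5/120 + 97·x^4/24 + 25·x^3/6 - x^2/2 - 7·x + 19 + O(x^8).
The coefficient of x^7 is 1093/5040.

Final answer: 1093/5040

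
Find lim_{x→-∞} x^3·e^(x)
This is a 0·∞ indeterminate form at x → -∞.
Rewrite the product as x^3 / e^(-x) (an ∞/∞ form) and apply L'Hôpital, or use the standard hierarchy e^(|x|) ≫ |x^3| as x → -∞.
The indeterminate product → 0, so the limit = 0.

Final answer: 0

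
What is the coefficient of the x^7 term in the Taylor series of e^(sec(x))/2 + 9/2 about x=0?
Expand to order 7: e^(sec(x))/2 + 9/2 = 151·e·x^6/1440 + e·x^4/6 + e·x^2/4 + e/2 + 9/2 + O(x^8).
The coefficient of x^7 is 0.

Final answer: 0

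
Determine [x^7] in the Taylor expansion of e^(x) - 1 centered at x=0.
Expand to order 7: e^(x) - 1 = x^7/5040 + x^6/720 + x^5/120 + x^4/24 + x^3/6 + x^2/2 + x + O(x^8).
The coefficient of x^7 is 1/5040.

Final answer: 1/5040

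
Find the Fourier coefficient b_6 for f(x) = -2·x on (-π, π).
b_6 = (1/π) ∫_{-π}^{π} f(x)·sin(6x) dx.
Evaluate the integral (use parity and integration by parts as needed): b_6 = 2/3.

Final answer: 2/3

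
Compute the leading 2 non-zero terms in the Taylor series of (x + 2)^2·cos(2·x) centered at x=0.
4·x + 4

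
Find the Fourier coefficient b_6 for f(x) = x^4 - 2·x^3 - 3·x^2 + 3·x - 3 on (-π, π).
b_6 = (1/π) ∫_{-π}^{π} f(x)·sin(6x) dx.
Evaluate the integral (use parity and integration by parts as needed): b_6 = -10/9 + 2·π^2/3.

Final answer: -10/9 + 2·π^2/3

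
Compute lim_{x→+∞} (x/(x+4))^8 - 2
As x → +∞: x/(x+4) = 1/(1 + 4/x) → 1, and the 8th power of a limit-1 base also → 1; with the additive constant, 1 - 2 = -1.
Limit = -1.

Final answer: -1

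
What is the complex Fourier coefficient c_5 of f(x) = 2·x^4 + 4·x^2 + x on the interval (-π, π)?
Compute the real Fourier coefficients first: a_5 = -16·π^2/25 - 304/625, b_5 = 2/5.
Then c_5 = (a_5 − i·b_5)/2 = -8·π^2/25 - 152/625 - i/5.

Final answer: -8·π^2/25 - 152/625 - i/5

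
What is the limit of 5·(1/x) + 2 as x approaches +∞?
Evaluate the dominant behaviour as x → +∞; each term tends to a finite value or vanishes.
Limit = 2.

Final answer: 2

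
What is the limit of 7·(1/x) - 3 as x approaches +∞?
Evaluate the dominant behaviour as x → +∞; each term tends to a finite value or vanishes.
Limit = -3.

Final answer: -3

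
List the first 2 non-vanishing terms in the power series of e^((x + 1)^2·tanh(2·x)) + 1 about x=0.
2·x + 2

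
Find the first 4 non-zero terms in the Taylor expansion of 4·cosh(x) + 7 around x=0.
x^6/180 + x^4/6 + 2·x^2 + 11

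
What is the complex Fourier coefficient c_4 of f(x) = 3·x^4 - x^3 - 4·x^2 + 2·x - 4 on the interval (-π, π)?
Compute the real Fourier coefficients first: a_4 = -25/16 + 3·π^2/2, b_4 = -19/16 + π^2/2.
Then c_4 = (a_4 − i·b_4)/2 = -25/32 + 3·π^2/4 - i·π^2/4 + 19·i/32.

Final answer: -25/32 + 3·π^2/4 - i·π^2/4 + 19·i/32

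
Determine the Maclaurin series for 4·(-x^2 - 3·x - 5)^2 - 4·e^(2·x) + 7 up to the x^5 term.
-16·x^5/15 + 4·x^4/3 + 56·x^3/3 + 68·x^2 + 112·x + 103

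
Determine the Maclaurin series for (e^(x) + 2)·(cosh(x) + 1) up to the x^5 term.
17·x^5/120 + 11·x^4/24 + 5·x^3/6 + 5·x^2/2 + 2·x + 6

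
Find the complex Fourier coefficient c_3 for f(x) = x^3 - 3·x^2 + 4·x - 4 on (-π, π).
Compute the real Fourier coefficients first: a_3 = 4/3, b_3 = 20/9 + 2·π^2/3.
Then c_3 = (a_3 − i·b_3)/2 = 2/3 - i·π^2/3 - 10·i/9.

Final answer: 2/3 - i·π^2/3 - 10·i/9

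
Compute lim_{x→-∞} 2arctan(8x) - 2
Evaluate the dominant behaviour as x → -∞; each term tends to a finite value or vanishes.
Limit = -π - 2.

Final answer: -π - 2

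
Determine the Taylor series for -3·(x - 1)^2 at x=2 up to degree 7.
-3 - 6·(x - 2) - 3·(x - 2)^2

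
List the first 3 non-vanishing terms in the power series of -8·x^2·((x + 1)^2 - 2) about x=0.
-8·x^4 - 16·x^3 + 8·x^2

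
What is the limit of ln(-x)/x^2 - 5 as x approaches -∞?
The quotient is an ∞/∞ indeterminate form as x → -∞.
Compare growth rates of the dominant terms (exponentials ≫ polynomials ≫ logarithms), or apply L'Hôpital's rule; the quotient → 0.
Adding the constant: 0 - 5 = -5. Limit = -5.

Final answer: -5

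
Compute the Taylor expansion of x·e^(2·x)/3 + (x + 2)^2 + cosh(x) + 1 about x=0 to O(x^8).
4·x^7/135 + 13·x^6/144 + 2·x^5/9 + 35·x^4/72 + 2·x^3/3 + 13·x^2/6 + 13·x/3 + 6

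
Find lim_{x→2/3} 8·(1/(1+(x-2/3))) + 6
Direct substitution at x = 2/3 gives 14.

Final answer: 14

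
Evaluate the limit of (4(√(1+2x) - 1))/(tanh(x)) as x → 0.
Both numerator and denominator → 0 as x → 0; this is a 0/0 indeterminate form.
Expand each to leading order near x = 0: numerator ~ 4·x, denominator ~ x.
The limit of the ratio is 4.

Final answer: 4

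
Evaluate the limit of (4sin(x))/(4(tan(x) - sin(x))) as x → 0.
Both numerator and denominator → 0 as x → 0; this is a 0/0 indeterminate form.
Expand each to leading order near x = 0: numerator ~ 4·x, denominator ~ 2·x^3.
The limit of the ratio is ∞.

Final answer: ∞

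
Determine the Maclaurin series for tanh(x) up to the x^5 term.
2·x^5/15 - x^3/3 + x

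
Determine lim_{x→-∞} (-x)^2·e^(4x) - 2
The product is a 0·∞ indeterminate form at x → -∞.
Rewrite the product as (-x)^2 / e^(-4x) (an ∞/∞ form) and apply L'Hôpital, or use the standard hierarchy e^(4|x|) ≫ |(-x)^2| as x → -∞.
The indeterminate product → 0, so the limit = -2.

Final answer: -2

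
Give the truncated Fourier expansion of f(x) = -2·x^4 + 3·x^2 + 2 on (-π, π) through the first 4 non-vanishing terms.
(-108 + 16·π^2)·cos(x) + (9 - 4·π^2)·cos(2·x) + (-68/27 + 16·π^2/9)·cos(3·x) - 2·π^4/5 + 2 + π^2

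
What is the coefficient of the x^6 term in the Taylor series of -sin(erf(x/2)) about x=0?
Expand to order 6: -sin(erf(x/2)) = x^5·(-1/(24·π^(3/2)) - 1/(160·√(π)) - 1/(120·π^(5/2))) + x^3·(1/(6·π^(3/2)) + 1/(12·√(π))) - x/√(π) + O(x^7).
The coefficient of x^6 is 0.

Final answer: 0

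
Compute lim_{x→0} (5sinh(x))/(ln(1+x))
Both numerator and denominator → 0 as x → 0; this is a 0/0 indeterminate form.
Expand each to leading order near x = 0: numerator ~ 5·x, denominator ~ x.
The limit of the ratio is 5.

Final answer: 5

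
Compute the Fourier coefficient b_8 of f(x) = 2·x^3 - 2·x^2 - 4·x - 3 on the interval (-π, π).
b_8 = (1/π) ∫_{-π}^{π} f(x)·sin(8x) dx.
Evaluate the integral (use parity and integration by parts as needed): b_8 = 67/64 - π^2/2.

Final answer: 67/64 - π^2/2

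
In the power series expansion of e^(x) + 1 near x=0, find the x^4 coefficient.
Expand to order 4: e^(x) + 1 = x^4/24 + x^3/6 + x^2/2 + x + 2 + O(x^5).
The coefficient of x^4 is 1/24.

Final answer: 1/24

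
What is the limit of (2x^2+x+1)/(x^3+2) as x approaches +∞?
This is an ∞/∞ indeterminate form as x → +∞.
Divide numerator and denominator by x^3 and let the lower-order terms vanish; the numerator's degree 2 is below the denominator's degree 3, so the quotient → 0.
Limit = 0.

Final answer: 0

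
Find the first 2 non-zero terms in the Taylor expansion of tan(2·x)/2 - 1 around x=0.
x - 1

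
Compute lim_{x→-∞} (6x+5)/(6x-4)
Evaluate the dominant behaviour as x → -∞; each term tends to a finite value or vanishes.
Limit = 1.

Final answer: 1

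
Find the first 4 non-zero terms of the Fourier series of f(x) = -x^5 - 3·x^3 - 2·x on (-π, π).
(-208 - 2·π^4 + 34·π^2)·sin(x) + (-2·π^2 + 5 + π^4)·sin(2·x) + (-2·π^4/3 - 14·π^2/27 - 80/81)·sin(3·x) + (43/64 + 7·π^2/8 + π^4/2)·sin(4·x)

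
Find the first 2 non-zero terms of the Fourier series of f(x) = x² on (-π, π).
-4·cos(x) + π^2/3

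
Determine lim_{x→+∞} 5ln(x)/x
This is an ∞/∞ indeterminate form as x → +∞.
The polynomial denominator x dominates the logarithmic numerator (any positive power of x ≫ ln(x) as x → ∞), so the quotient → 0.
Limit = 0.

Final answer: 0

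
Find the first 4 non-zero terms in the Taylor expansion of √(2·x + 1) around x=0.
x^3/2 - x^2/2 + x + 1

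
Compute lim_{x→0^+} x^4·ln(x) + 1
The product is a 0·∞ indeterminate form at x → 0⁺.
Rewrite the product as ln(x) / x^(-4) and apply L'Hôpital, or use the standard hierarchy x^(-4) ≫ |ln x| as x → 0⁺.
The indeterminate product → 0, so the limit = 1.

Final answer: 1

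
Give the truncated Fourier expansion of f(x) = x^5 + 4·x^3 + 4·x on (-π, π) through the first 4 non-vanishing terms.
(-32·π^2 + 2·π^4 + 200)·sin(x) + (-π^4 - 11/2 + π^2)·sin(2·x) + (152/81 + 32·π^2/27 + 2·π^4/3)·sin(3·x) + (-π^4/2 - 11·π^2/8 - 95/64)·sin(4·x)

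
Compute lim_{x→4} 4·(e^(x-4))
Direct substitution at x = 4 gives 4.

Final answer: 4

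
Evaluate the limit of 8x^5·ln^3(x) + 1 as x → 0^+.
The product is a 0·∞ indeterminate form at x → 0⁺.
Rewrite the product as 8·ln^3(x) / x^(-5) and apply L'Hôpital, or use the standard hierarchy x^(-5) ≫ |ln x|^3 as x → 0⁺.
The indeterminate product → 0, so the limit = 1.

Final answer: 1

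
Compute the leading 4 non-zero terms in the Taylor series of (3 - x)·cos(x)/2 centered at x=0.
x^3/4 - 3·x^2/4 - x/2 + 3/2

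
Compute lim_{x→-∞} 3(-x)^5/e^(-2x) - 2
The quotient is an ∞/∞ indeterminate form as x → -∞.
Compare growth rates of the dominant terms (exponentials ≫ polynomials ≫ logarithms), or apply L'Hôpital's rule; the quotient → 0.
Adding the constant: 0 - 2 = -2. Limit = -2.

Final answer: -2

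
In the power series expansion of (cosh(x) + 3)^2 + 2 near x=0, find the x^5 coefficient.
Expand to order 5: (cosh(x) + 3)^2 + 2 = 7·x^4/12 + 4·x^2 + 18 + O(x^6).
The coefficient of x^5 is 0.

Final answer: 0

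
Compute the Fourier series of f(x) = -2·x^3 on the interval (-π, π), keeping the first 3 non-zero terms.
(24 - 4·π^2)·sin(x) + (-3 + 2·π^2)·sin(2·x) + (8/9 - 4·π^2/3)·sin(3·x)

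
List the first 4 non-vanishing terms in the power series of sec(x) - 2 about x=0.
61·x^6/720 + 5·x^4/24 + x^2/2 - 1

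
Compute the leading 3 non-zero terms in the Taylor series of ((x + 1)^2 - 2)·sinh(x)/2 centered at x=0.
5·x^3/12 + x^2 - x/2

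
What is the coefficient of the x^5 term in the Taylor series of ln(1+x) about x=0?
Expand to order 5: ln(1+x) = x^5/5 - x^4/4 + x^3/3 - x^2/2 + x + O(x^6).
The coefficient of x^5 is 1/5.

Final answer: 1/5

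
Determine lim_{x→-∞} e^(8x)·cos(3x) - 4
Evaluate the dominant behaviour as x → -∞; each term tends to a finite value or vanishes.
Limit = -4.

Final answer: -4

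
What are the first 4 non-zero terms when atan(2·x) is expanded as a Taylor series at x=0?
-128·x^7/7 + 32·x^5/5 - 8·x^3/3 + 2·x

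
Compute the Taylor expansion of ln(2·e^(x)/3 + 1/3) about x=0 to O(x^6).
x^5/972 - x^4/324 - x^3/81 + x^2/9 + 2·x/3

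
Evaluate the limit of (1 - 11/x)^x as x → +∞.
As x → +∞: this is the defining limit (1 - 11/x)^x → e^(-11).
Limit = e^(-11).

Final answer: e^(-11)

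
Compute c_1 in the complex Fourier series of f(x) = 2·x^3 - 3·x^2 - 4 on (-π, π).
Compute the real Fourier coefficients first: a_1 = 12, b_1 = -24 + 4·π^2.
Then c_1 = (a_1 − i·b_1)/2 = 6 - 2·i·π^2 + 12·i.

Final answer: 6 - 2·i·π^2 + 12·i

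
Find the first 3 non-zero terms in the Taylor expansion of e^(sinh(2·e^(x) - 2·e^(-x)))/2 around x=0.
4·x^2 + 2·x + 1/2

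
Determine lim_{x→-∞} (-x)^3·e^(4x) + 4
The product is a 0·∞ indeterminate form at x → -∞.
Rewrite the product as (-x)^3 / e^(-4x) (an ∞/∞ form) and apply L'Hôpital, or use the standard hierarchy e^(4|x|) ≫ |(-x)^3| as x → -∞.
The indeterminate product → 0, so the limit = 4.

Final answer: 4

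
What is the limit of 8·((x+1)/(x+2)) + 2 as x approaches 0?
Direct substitution at x = 0 gives 6.

Final answer: 6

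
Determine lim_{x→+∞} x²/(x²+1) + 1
Evaluate the dominant behaviour as x → +∞; each term tends to a finite value or vanishes.
Limit = 2.

Final answer: 2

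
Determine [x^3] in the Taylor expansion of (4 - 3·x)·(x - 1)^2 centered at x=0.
Expand to order 3: (4 - 3·x)·(x - 1)^2 = -3·x^3 + 10·x^2 - 11·x + 4 + O(x^4).
The coefficient of x^3 is -3.

Final answer: -3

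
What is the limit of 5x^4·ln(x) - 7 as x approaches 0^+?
The product is a 0·∞ indeterminate form at x → 0⁺.
Rewrite the product as 5·ln(x) / x^(-4) and apply L'Hôpital, or use the standard hierarchy x^(-4) ≫ |ln x| as x → 0⁺.
The indeterminate product → 0, so the limit = -7.

Final answer: -7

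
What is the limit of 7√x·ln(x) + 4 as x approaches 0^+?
The product is a 0·∞ indeterminate form at x → 0⁺.
Rewrite the product as 7·ln(x) / x^(-1/2) and apply L'Hôpital, or use the standard hierarchy x^(-1/2) ≫ |ln x| as x → 0⁺.
The indeterminate product → 0, so the limit = 4.

Final answer: 4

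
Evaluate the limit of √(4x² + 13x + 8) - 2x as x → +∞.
As x → +∞: multiply by the conjugate to get (13x+8)/(√(4x²+13x+8)+2x); the denominator ~ 4x, so the limit is 13/4.
Limit = 13/4.

Final answer: 13/4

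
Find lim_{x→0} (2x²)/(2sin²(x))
Both numerator and denominator → 0 as x → 0; this is a 0/0 indeterminate form.
Expand each to leading order near x = 0: numerator ~ 2·x^2, denominator ~ 2·x^2.
The limit of the ratio is 1.

Final answer: 1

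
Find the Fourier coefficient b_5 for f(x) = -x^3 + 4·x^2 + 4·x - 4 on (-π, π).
b_5 = (1/π) ∫_{-π}^{π} f(x)·sin(5x) dx.
Evaluate the integral (use parity and integration by parts as needed): b_5 = 212/125 - 2·π^2/5.

Final answer: 212/125 - 2·π^2/5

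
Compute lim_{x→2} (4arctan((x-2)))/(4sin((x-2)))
Both numerator and denominator → 0 as x → 2; this is a 0/0 indeterminate form.
Expand each to leading order near x = 2: numerator ~ 4·(x - 2), denominator ~ 4·(x - 2).
The limit of the ratio is 1.

Final answer: 1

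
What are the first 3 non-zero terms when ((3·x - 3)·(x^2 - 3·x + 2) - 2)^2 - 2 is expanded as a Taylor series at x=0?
417·x^2 - 240·x + 62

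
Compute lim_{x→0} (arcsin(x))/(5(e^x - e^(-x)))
Both numerator and denominator → 0 as x → 0; this is a 0/0 indeterminate form.
Expand each to leading order near x = 0: numerator ~ x, denominator ~ 10·x.
The limit of the ratio is 1/10.

Final answer: 1/10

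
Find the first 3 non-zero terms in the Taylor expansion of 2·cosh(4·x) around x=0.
64·x^4/3 + 16·x^2 + 2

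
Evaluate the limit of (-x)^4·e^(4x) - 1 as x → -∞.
The product is a 0·∞ indeterminate form at x → -∞.
Rewrite the product as (-x)^4 / e^(-4x) (an ∞/∞ form) and apply L'Hôpital, or use the standard hierarchy e^(4|x|) ≫ |(-x)^4| as x → -∞.
The indeterminate product → 0, so the limit = -1.

Final answer: -1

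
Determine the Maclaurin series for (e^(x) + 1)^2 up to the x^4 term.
3·x^4/4 + 5·x^3/3 + 3·x^2 + 4·x + 4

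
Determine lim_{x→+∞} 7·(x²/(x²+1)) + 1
Evaluate the dominant behaviour as x → +∞; each term tends to a finite value or vanishes.
Limit = 8.

Final answer: 8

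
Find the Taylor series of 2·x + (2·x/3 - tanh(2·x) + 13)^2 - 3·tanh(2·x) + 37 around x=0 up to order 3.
232·x^3/3 + 16·x^2/9 - 116·x/3 + 206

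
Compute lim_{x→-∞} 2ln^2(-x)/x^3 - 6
The quotient is an ∞/∞ indeterminate form as x → -∞.
Compare growth rates of the dominant terms (exponentials ≫ polynomials ≫ logarithms), or apply L'Hôpital's rule; the quotient → 0.
Adding the constant: 0 - 6 = -6. Limit = -6.

Final answer: -6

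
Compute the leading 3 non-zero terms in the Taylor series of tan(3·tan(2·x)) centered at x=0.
6688·x^5/5 + 80·x^3 + 6·x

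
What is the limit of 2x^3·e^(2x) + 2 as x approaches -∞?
The product is a 0·∞ indeterminate form at x → -∞.
Rewrite the product as 2x^3 / e^(-2x) (an ∞/∞ form) and apply L'Hôpital, or use the standard hierarchy e^(2|x|) ≫ |x^3| as x → -∞.
The indeterminate product → 0, so the limit = 2.

Final answer: 2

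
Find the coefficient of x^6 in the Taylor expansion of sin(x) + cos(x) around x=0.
Expand to order 6: sin(x) + cos(x) = -x^6/720 + x^5/120 + x^4/24 - x^3/6 - x^2/2 + x + 1 + O(x^7).
The coefficient of x^6 is -1/720.

Final answer: -1/720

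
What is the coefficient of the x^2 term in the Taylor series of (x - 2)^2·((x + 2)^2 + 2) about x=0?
Expand to order 2: (x - 2)^2·((x + 2)^2 + 2) = -6·x^2 - 8·x + 24 + O(x^3).
The coefficient of x^2 is -6.

Final answer: -6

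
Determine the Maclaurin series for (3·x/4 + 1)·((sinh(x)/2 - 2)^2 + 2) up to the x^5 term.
11·x^5/240 - x^4/6 - 7·x^3/48 - 5·x^2/4 + 5·x/2 + 6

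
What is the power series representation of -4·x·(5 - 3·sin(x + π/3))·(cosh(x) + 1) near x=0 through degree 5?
x^5·(-3·√(3)/4 - 5/6) + x^4 + x^3·(-10 - 3·√(3)) + 12·x^2 + x·(-40 + 12·√(3))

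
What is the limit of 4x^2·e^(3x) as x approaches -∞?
This is a 0·∞ indeterminate form at x → -∞.
Rewrite the product as 4x^2 / e^(-3x) (an ∞/∞ form) and apply L'Hôpital, or use the standard hierarchy e^(3|x|) ≫ |x^2| as x → -∞.
The indeterminate product → 0, so the limit = 0.

Final answer: 0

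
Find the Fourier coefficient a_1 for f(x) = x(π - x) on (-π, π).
a_1 = (1/π) ∫_{-π}^{π} f(x)·cos(1x) dx.
Evaluate the integral (use parity and integration by parts as needed): a_1 = 4.

Final answer: 4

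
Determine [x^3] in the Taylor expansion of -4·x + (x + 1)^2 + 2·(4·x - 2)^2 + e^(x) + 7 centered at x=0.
Expand to order 3: -4·x + (x + 1)^2 + 2·(4·x - 2)^2 + e^(x) + 7 = x^3/6 + 67·x^2/2 - 33·x + 17 + O(x^4).
The coefficient of x^3 is 1/6.

Final answer: 1/6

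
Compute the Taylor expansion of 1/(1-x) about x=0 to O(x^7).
x^6 + x^5 + x^4 + x^3 + x^2 + x + 1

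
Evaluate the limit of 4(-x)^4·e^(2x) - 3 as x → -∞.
The product is a 0·∞ indeterminate form at x → -∞.
Rewrite the product as 4(-x)^4 / e^(-2x) (an ∞/∞ form) and apply L'Hôpital, or use the standard hierarchy e^(2|x|) ≫ |(-x)^4| as x → -∞.
The indeterminate product → 0, so the limit = -3.

Final answer: -3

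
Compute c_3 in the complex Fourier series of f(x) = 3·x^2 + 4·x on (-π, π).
Compute the real Fourier coefficients first: a_3 = -4/3, b_3 = 8/3.
Then c_3 = (a_3 − i·b_3)/2 = -2/3 - 4·i/3.

Final answer: -2/3 - 4·i/3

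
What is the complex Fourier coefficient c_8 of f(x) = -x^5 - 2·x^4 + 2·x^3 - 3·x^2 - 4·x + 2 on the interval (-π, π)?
Compute the real Fourier coefficients first: a_8 = -π^2/4 - 21/128, b_8 = -37·π^2/64 + 2159/2048 + π^4/4.
Then c_8 = (a_8 − i·b_8)/2 = -π^2/8 - 21/256 - i·π^4/8 - 2159·i/4096 + 37·i·π^2/128.

Final answer: -π^2/8 - 21/256 - i·π^4/8 - 2159·i/4096 + 37·i·π^2/128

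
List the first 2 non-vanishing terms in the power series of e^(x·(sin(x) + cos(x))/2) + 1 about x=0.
x/2 + 2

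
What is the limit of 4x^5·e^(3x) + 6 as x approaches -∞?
The product is a 0·∞ indeterminate form at x → -∞.
Rewrite the product as 4x^5 / e^(-3x) (an ∞/∞ form) and apply L'Hôpital, or use the standard hierarchy e^(3|x|) ≫ |x^5| as x → -∞.
The indeterminate product → 0, so the limit = 6.

Final answer: 6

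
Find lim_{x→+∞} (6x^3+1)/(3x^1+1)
This is an ∞/∞ indeterminate form as x → +∞.
Divide numerator and denominator by x^3 and let the lower-order terms vanish; the numerator's degree 3 exceeds the denominator's degree 1, so the quotient diverges.
Limit = ∞.

Final answer: ∞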